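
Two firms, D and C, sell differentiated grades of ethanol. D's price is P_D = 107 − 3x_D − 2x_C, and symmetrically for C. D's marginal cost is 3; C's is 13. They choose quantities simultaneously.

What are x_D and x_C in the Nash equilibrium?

Firm D's profit: π = x_D(107 − 3x_D − 2x_C) − 3x_D.
∂π/∂x_D = 104 − 6x_D − 2x_C = 0 ⇒ x_D = 52/3 − (1/3)x_C.
Similarly x_C = 47/3 − (1/3)x_D.
Solving the two reaction functions simultaneously: (1 − (−1/3)(−1/3))x_D = 52/3 − (1/3)·(47/3), so (8/9)x_D = 109/9 and x_D = 13.625.
Then x_C = 47/3 − (1/3)·13.625 = 11.125.

13.625, 11.125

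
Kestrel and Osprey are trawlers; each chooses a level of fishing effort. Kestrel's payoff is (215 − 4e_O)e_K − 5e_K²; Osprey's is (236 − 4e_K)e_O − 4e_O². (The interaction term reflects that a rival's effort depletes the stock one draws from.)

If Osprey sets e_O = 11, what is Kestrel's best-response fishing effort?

Expanding Kestrel's payoff: 215e_K − 4e_Oe_K − 5e_K².
∂π/∂e_K = 215 − 4e_O − 10e_K = 0, so e_K = 21.5 − 0.4e_O.
At e_O = 11: e_K = 21.5 − 0.4·11 = 17.1.

17.1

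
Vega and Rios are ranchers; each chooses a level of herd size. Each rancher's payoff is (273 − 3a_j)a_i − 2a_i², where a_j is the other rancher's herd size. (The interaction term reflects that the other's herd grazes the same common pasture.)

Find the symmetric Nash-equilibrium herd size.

Vega's payoff is (273 − 3a_R)a_V − 2a_V².
∂π/∂a_V = 273 − 3a_R − 4a_V = 0, so a_V = 68.25 − 0.75a_R.
By symmetry a_R = a_V; substituting into the reaction function, 1.75a_V = 68.25 and a_V = 39.

39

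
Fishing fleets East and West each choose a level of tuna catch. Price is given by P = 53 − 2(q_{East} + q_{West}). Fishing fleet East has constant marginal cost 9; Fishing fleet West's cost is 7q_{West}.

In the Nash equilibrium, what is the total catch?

Fishing fleet East's profit: π = q_{East}(53 − 2(q_{East} + q_{West})) − 9q_{East}.
∂π/∂q_{East} = 44 − 4q_{East} − 2q_{West} = 0, so q_{East} = 11 − 0.5q_{West}.
By the same steps for West: q_{West} = 11.5 − 0.5q_{East}.
Substituting the second reaction function into the first: q_{East} = 11 − 0.5(11.5 − 0.5q_{East}), which gives 0.75q_{East} = 5.25 ⇒ q_{East} = 7.
Then q_{West} = 11.5 − 0.5·7 = 8.
Total catch: 7 + 8 = 15.

15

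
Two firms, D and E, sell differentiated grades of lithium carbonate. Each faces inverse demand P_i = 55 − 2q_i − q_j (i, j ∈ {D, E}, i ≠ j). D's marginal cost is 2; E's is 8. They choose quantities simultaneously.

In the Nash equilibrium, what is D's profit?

Firm D's profit: π = q_D(55 − 2q_D − q_E) − 2q_D.
∂π/∂q_D = 53 − 4q_D − q_E = 0 ⇒ q_D = 13.25 − 0.25q_E.
Similarly q_E = 11.75 − 0.25q_D.
Plugging q_E into D's best response: q_D = 13.25 − 0.25(11.75 − 0.25q_D) ⇒ 0.9375q_D = 10.3125, so q_D = 11.
Then q_E = 11.75 − 0.25·11 = 9.
P_D = 55 − 2·11 − 9 = 24.
Profit = (24 − 2)·11 = 242.

242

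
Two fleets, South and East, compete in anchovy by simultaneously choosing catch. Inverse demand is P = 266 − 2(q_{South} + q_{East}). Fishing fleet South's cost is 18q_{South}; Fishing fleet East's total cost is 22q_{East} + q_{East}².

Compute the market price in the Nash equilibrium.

118

Fishing fleet South's profit: π = q_{South}(266 − 2(q_{South} + q_{East})) − 18q_{South}.
∂π/∂q_{South} = 248 − 4q_{South} − 2q_{East} = 0, so q_{South} = 62 − 0.5q_{East}.
For East: ∂π/∂q_{East} = 244 − 6q_{East} − 2q_{South} = 0 ⇒ q_{East} = 122/3 − (1/3)q_{South}.
Substituting the second reaction function into the first: q_{South} = 62 − 0.5(122/3 − (1/3)q_{South}), which gives (5/6)q_{South} = 125/3 ⇒ q_{South} = 50.
Then q_{East} = 122/3 − (1/3)·50 = 24.
Equilibrium price: P = 266 − 2·74 = 118.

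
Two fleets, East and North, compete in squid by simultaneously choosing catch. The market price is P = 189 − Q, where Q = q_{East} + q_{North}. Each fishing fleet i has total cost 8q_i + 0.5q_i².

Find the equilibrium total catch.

90.5

Fishing fleet East's profit: π = q_{East}(189 − (q_{East} + q_{North})) − 8q_{East} − 0.5q_{East}².
∂π/∂q_{East} = 181 − 3q_{East} − q_{North} = 0, so q_{East} = 181/3 − (1/3)q_{North}.
The game is symmetric, so in equilibrium q_{North} = q_{East}: the reaction function gives (4/3)q_{East} = 181/3, hence q_{East} = 45.25.
Total catch: 45.25 + 45.25 = 90.5.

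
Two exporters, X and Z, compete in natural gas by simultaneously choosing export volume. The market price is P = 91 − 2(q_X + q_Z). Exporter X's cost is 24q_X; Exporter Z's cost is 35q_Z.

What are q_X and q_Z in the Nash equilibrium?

13, 7.5

Exporter X's profit: π = q_X(91 − 2(q_X + q_Z)) − 24q_X.
∂π/∂q_X = 67 − 4q_X − 2q_Z = 0, so q_X = 16.75 − 0.5q_Z.
By the same steps for Z: q_Z = 14 − 0.5q_X.
Substituting the second reaction function into the first: q_X = 16.75 − 0.5(14 − 0.5q_X), which gives 0.75q_X = 9.75 ⇒ q_X = 13.
Then q_Z = 14 − 0.5·13 = 7.5.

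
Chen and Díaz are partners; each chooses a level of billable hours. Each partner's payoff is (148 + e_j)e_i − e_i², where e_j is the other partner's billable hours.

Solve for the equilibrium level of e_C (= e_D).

148

Chen's payoff is (148 + e_D)e_C − e_C².
∂π/∂e_C = 148 + e_D − 2e_C = 0, so e_C = 74 + 0.5e_D.
Setting e_C = e_D in the reaction function: e_C = 74 + 0.5e_C, so e_C = 74 / 0.5 = 148.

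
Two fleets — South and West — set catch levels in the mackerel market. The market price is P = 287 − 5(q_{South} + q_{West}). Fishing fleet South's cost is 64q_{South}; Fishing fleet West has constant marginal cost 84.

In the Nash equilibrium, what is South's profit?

1312.2

Fishing fleet South's profit: π = q_{South}(287 − 5(q_{South} + q_{West})) − 64q_{South}.
∂π/∂q_{South} = 223 − 10q_{South} − 5q_{West} = 0, so q_{South} = 22.3 − 0.5q_{West}.
By the same steps for West: q_{West} = 20.3 − 0.5q_{South}.
Substituting the second reaction function into the first: q_{South} = 22.3 − 0.5(20.3 − 0.5q_{South}), which gives 0.75q_{South} = 12.15 ⇒ q_{South} = 16.2.
Then q_{West} = 20.3 − 0.5·16.2 = 12.2.
Price P = 287 − 5·28.4 = 145.
South's profit: (145 − 64)·16.2 = 1312.2.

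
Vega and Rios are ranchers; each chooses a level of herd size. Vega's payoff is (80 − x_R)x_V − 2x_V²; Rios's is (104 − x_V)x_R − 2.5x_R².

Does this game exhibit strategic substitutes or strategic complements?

strategic substitutes

Expanding Vega's payoff: 80x_V − x_Rx_V − 2x_V².
∂π/∂x_V = 80 − x_R − 4x_V = 0, so x_V = 20 − 0.25x_R.
The best-response slope dx_V/dx_R = −0.25 < 0: the reaction function is downward-sloping, so the choices are strategic substitutes.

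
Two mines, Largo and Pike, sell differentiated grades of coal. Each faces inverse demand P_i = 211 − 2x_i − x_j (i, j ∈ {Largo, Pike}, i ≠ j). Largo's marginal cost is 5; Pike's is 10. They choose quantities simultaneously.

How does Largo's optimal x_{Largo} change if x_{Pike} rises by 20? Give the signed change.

Mine Largo's profit: π = x_{Largo}(211 − 2x_{Largo} − x_{Pike}) − 5x_{Largo}.
∂π/∂x_{Largo} = 206 − 4x_{Largo} − x_{Pike} = 0 ⇒ x_{Largo} = 51.5 − 0.25x_{Pike}.
The reaction-function slope is −0.25, so a 20-unit rise in x_{Pike} moves x_{Largo} by −0.25 × 20 = −5. Largo's best response falls — the actions are strategic substitutes.

-5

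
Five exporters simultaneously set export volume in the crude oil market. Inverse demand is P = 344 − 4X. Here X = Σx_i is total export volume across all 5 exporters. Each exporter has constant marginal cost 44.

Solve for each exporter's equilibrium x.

12.5

A representative exporter's profit is π_i = x_i(344 − 4X) − 44x_i, with X = x_i + Σ_{j≠i} x_j.
First-order condition: 300 − 8x_i − 4Σ_{j≠i} x_j = 0.
With identical exporters, set every x_j = x: then 300 − 8x − 16x = 0, i.e. x = 300/24 = 12.5.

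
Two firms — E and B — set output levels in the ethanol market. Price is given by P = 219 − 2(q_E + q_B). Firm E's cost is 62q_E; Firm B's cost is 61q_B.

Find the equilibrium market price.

114

Firm E's profit: π = q_E(219 − 2(q_E + q_B)) − 62q_E.
∂π/∂q_E = 157 − 4q_E − 2q_B = 0, so q_E = 39.25 − 0.5q_B.
By the same steps for B: q_B = 39.5 − 0.5q_E.
Plugging q_B into E's best response: q_E = 39.25 − 0.5(39.5 − 0.5q_E) ⇒ 0.75q_E = 19.5, so q_E = 26.
Then q_B = 39.5 − 0.5·26 = 26.5.
Equilibrium price: P = 219 − 2·52.5 = 114.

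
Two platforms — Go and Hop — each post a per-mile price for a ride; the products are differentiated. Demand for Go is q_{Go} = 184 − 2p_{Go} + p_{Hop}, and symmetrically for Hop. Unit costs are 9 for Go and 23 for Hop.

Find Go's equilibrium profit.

Go's profit: π = (p_{Go} − 9)(184 − 2p_{Go} + p_{Hop}).
∂π/∂p_{Go} = 202 − 4p_{Go} + p_{Hop} = 0 ⇒ p_{Go} = 50.5 + 0.25p_{Hop}.
Similarly p_{Hop} = 57.5 + 0.25p_{Go}.
Solving the two reaction functions simultaneously: (1 − (0.25)(0.25))p_{Go} = 50.5 + 0.25·57.5, so 0.9375p_{Go} = 64.875 and p_{Go} = 69.2.
Then p_{Hop} = 57.5 + 0.25·69.2 = 74.8.
q_{Go} = 184 − 2·69.2 + 74.8 = 120.4.
Profit = (69.2 − 9)·120.4 = 7248.08.

7248.08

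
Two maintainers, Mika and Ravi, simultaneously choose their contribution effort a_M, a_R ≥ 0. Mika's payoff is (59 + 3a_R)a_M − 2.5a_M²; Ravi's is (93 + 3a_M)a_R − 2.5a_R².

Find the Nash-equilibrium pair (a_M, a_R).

Expanding Mika's payoff: 59a_M + 3a_Ra_M − 2.5a_M².
∂π/∂a_M = 59 + 3a_R − 5a_M = 0, so a_M = 11.8 + 0.6a_R.
Likewise for Ravi: a_R = 18.6 + 0.6a_M.
Plugging a_R into Mika's best response: a_M = 11.8 + 0.6(18.6 + 0.6a_M) ⇒ 0.64a_M = 22.96, so a_M = 35.875.
Then a_R = 18.6 + 0.6·35.875 = 40.125.

35.875, 40.125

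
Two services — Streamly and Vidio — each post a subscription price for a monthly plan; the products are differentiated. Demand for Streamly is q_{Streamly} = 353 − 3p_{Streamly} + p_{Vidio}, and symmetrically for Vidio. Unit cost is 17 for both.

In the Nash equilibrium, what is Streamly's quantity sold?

Streamly's profit: π = (p_{Streamly} − 17)(353 − 3p_{Streamly} + p_{Vidio}).
∂π/∂p_{Streamly} = 404 − 6p_{Streamly} + p_{Vidio} = 0 ⇒ p_{Streamly} = 202/3 + (1/6)p_{Vidio}.
Setting p_{Streamly} = p_{Vidio} in the reaction function: p_{Streamly} = 202/3 + (1/6)p_{Streamly}, so p_{Streamly} = (202/3) / (5/6) = 80.8.
q_{Streamly} = 353 − 3·80.8 + 80.8 = 191.4.

191.4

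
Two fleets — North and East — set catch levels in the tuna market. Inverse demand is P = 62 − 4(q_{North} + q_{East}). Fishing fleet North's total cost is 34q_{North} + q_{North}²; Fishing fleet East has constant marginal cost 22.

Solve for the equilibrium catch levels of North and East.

1, 4.5

Fishing fleet North's profit: π = q_{North}(62 − 4(q_{North} + q_{East})) − 34q_{North} − q_{North}².
∂π/∂q_{North} = 28 − 10q_{North} − 4q_{East} = 0, so q_{North} = 2.8 − 0.4q_{East}.
For East: ∂π/∂q_{East} = 40 − 8q_{East} − 4q_{North} = 0 ⇒ q_{East} = 5 − 0.5q_{North}.
Substituting the second reaction function into the first: q_{North} = 2.8 − 0.4(5 − 0.5q_{North}), which gives 0.8q_{North} = 0.8 ⇒ q_{North} = 1.
Then q_{East} = 5 − 0.5·1 = 4.5.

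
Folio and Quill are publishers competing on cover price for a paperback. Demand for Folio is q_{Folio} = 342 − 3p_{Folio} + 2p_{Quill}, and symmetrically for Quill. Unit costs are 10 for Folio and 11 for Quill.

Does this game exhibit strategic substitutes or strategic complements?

Folio's profit: π = (p_{Folio} − 10)(342 − 3p_{Folio} + 2p_{Quill}).
∂π/∂p_{Folio} = 372 − 6p_{Folio} + 2p_{Quill} = 0 ⇒ p_{Folio} = 62 + (1/3)p_{Quill}.
The best-response slope dp_{Folio}/dp_{Quill} = 1/3 > 0: the reaction function is upward-sloping, so the choices are strategic complements.

strategic complements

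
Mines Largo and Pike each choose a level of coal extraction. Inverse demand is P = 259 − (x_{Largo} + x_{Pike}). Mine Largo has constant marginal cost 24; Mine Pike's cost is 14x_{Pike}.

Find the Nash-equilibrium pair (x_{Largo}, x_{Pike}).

75, 85

Mine Largo's profit: π = x_{Largo}(259 − (x_{Largo} + x_{Pike})) − 24x_{Largo}.
∂π/∂x_{Largo} = 235 − 2x_{Largo} − x_{Pike} = 0, so x_{Largo} = 117.5 − 0.5x_{Pike}.
By the same steps for Pike: x_{Pike} = 122.5 − 0.5x_{Largo}.
Substituting the second reaction function into the first: x_{Largo} = 117.5 − 0.5(122.5 − 0.5x_{Largo}), which gives 0.75x_{Largo} = 56.25 ⇒ x_{Largo} = 75.
Then x_{Pike} = 122.5 − 0.5·75 = 85.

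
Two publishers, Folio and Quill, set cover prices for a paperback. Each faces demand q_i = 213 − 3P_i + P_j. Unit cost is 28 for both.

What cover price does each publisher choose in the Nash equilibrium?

Folio's profit: π = (P_{Folio} − 28)(213 − 3P_{Folio} + P_{Quill}).
∂π/∂P_{Folio} = 297 − 6P_{Folio} + P_{Quill} = 0 ⇒ P_{Folio} = 49.5 + (1/6)P_{Quill}.
By symmetry P_{Quill} = P_{Folio}; substituting into the reaction function, (5/6)P_{Folio} = 49.5 and P_{Folio} = 59.4.

59.4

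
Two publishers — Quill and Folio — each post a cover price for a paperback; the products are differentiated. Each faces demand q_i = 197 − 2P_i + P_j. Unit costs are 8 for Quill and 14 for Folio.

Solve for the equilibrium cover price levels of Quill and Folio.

Quill's profit: π = (P_{Quill} − 8)(197 − 2P_{Quill} + P_{Folio}).
∂π/∂P_{Quill} = 213 − 4P_{Quill} + P_{Folio} = 0 ⇒ P_{Quill} = 53.25 + 0.25P_{Folio}.
Similarly P_{Folio} = 56.25 + 0.25P_{Quill}.
Solving the two reaction functions simultaneously: (1 − (0.25)(0.25))P_{Quill} = 53.25 + 0.25·56.25, so 0.9375P_{Quill} = 67.3125 and P_{Quill} = 71.8.
Then P_{Folio} = 56.25 + 0.25·71.8 = 74.2.

71.8, 74.2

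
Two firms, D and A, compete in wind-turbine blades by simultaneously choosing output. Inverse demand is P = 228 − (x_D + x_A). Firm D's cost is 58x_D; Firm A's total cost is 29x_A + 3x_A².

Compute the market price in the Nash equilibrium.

Firm D's profit: π = x_D(228 − (x_D + x_A)) − 58x_D.
∂π/∂x_D = 170 − 2x_D − x_A = 0, so x_D = 85 − 0.5x_A.
For A: ∂π/∂x_A = 199 − 8x_A − x_D = 0 ⇒ x_A = 24.875 − 0.125x_D.
Plugging x_A into D's best response: x_D = 85 − 0.5(24.875 − 0.125x_D) ⇒ 0.9375x_D = 72.5625, so x_D = 77.4.
Then x_A = 24.875 − 0.125·77.4 = 15.2.
Equilibrium price: P = 228 − 92.6 = 135.4.

135.4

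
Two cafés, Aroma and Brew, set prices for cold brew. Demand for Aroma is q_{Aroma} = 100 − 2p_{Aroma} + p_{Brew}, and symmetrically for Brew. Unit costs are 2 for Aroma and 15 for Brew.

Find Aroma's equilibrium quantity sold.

Aroma's profit: π = (p_{Aroma} − 2)(100 − 2p_{Aroma} + p_{Brew}).
∂π/∂p_{Aroma} = 104 − 4p_{Aroma} + p_{Brew} = 0 ⇒ p_{Aroma} = 26 + 0.25p_{Brew}.
Similarly p_{Brew} = 32.5 + 0.25p_{Aroma}.
Plugging p_{Brew} into Aroma's best response: p_{Aroma} = 26 + 0.25(32.5 + 0.25p_{Aroma}) ⇒ 0.9375p_{Aroma} = 34.125, so p_{Aroma} = 36.4.
Then p_{Brew} = 32.5 + 0.25·36.4 = 41.6.
q_{Aroma} = 100 − 2·36.4 + 41.6 = 68.8.

68.8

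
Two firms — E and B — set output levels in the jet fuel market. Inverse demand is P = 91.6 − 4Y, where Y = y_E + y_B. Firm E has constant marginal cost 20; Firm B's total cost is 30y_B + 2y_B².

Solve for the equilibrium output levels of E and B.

Firm E's profit: π = y_E(91.6 − 4(y_E + y_B)) − 20y_E.
∂π/∂y_E = 71.6 − 8y_E − 4y_B = 0, so y_E = 8.95 − 0.5y_B.
For B: ∂π/∂y_B = 61.6 − 12y_B − 4y_E = 0 ⇒ y_B = 77/15 − (1/3)y_E.
Solving the two reaction functions simultaneously: (1 − (−0.5)(−1/3))y_E = 8.95 − 0.5·(77/15), so (5/6)y_E = 383/60 and y_E = 7.66.
Then y_B = 77/15 − (1/3)·7.66 = 2.58.

7.66, 2.58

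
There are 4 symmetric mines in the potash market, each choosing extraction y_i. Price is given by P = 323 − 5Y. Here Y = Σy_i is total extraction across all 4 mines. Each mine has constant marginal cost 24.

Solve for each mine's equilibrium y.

A representative mine's profit is π_i = y_i(323 − 5Y) − 24y_i, with Y = y_i + Σ_{j≠i} y_j.
First-order condition: 299 − 10y_i − 5Σ_{j≠i} y_j = 0.
With identical mines, set every y_j = y: then 299 − 10y − 15y = 0, i.e. y = 299/25 = 11.96.

11.96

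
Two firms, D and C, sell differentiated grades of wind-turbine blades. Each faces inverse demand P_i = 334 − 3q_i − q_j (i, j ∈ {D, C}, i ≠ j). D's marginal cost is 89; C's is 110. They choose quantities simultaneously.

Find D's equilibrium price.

Firm D's profit: π = q_D(334 − 3q_D − q_C) − 89q_D.
∂π/∂q_D = 245 − 6q_D − q_C = 0 ⇒ q_D = 245/6 − (1/6)q_C.
Similarly q_C = 112/3 − (1/6)q_D.
Substituting the second reaction function into the first: q_D = 245/6 − (1/6)(112/3 − (1/6)q_D), which gives (35/36)q_D = 623/18 ⇒ q_D = 35.6.
Then q_C = 112/3 − (1/6)·35.6 = 31.4.
P_D = 334 − 3·35.6 − 31.4 = 195.8.

195.8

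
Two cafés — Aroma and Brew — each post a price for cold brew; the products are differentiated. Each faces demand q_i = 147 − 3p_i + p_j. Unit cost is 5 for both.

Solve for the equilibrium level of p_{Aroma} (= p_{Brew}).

Aroma's profit: π = (p_{Aroma} − 5)(147 − 3p_{Aroma} + p_{Brew}).
∂π/∂p_{Aroma} = 162 − 6p_{Aroma} + p_{Brew} = 0 ⇒ p_{Aroma} = 27 + (1/6)p_{Brew}.
By symmetry p_{Brew} = p_{Aroma}; substituting into the reaction function, (5/6)p_{Aroma} = 27 and p_{Aroma} = 32.4.

32.4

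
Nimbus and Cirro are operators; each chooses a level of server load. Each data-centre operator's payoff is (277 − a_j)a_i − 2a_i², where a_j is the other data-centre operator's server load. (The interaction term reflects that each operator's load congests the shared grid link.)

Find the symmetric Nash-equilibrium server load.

55.4

Nimbus's payoff is (277 − a_C)a_N − 2a_N².
∂π/∂a_N = 277 − a_C − 4a_N = 0, so a_N = 69.25 − 0.25a_C.
Setting a_N = a_C in the reaction function: a_N = 69.25 − 0.25a_N, so a_N = 69.25 / 1.25 = 55.4.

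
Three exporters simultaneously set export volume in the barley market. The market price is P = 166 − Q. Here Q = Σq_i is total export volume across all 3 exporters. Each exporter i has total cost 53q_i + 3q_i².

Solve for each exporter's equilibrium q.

A representative exporter's profit is π_i = q_i(166 − Q) − 53q_i − 3q_i², with Q = q_i + Σ_{j≠i} q_j.
First-order condition: 113 − 8q_i − Σ_{j≠i} q_j = 0.
Imposing symmetry (q_j = q for all j) turns Σ_{j≠i} q_j into 2q, so 113 = 10q and q = 11.3.

11.3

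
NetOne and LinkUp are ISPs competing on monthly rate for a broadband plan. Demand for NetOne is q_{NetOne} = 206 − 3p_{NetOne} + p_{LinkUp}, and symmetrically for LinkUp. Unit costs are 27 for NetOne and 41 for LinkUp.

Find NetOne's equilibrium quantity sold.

94.8

NetOne's profit: π = (p_{NetOne} − 27)(206 − 3p_{NetOne} + p_{LinkUp}).
∂π/∂p_{NetOne} = 287 − 6p_{NetOne} + p_{LinkUp} = 0 ⇒ p_{NetOne} = 287/6 + (1/6)p_{LinkUp}.
Similarly p_{LinkUp} = 329/6 + (1/6)p_{NetOne}.
Substituting the second reaction function into the first: p_{NetOne} = 287/6 + (1/6)(329/6 + (1/6)p_{NetOne}), which gives (35/36)p_{NetOne} = 2051/36 ⇒ p_{NetOne} = 58.6.
Then p_{LinkUp} = 329/6 + (1/6)·58.6 = 64.6.
q_{NetOne} = 206 − 3·58.6 + 64.6 = 94.8.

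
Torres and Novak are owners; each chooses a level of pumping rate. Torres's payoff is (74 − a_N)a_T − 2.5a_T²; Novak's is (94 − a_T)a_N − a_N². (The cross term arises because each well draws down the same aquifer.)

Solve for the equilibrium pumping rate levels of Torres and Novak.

Expanding Torres's payoff: 74a_T − a_Na_T − 2.5a_T².
∂π/∂a_T = 74 − a_N − 5a_T = 0, so a_T = 14.8 − 0.2a_N.
Likewise for Novak: a_N = 47 − 0.5a_T.
Solving the two reaction functions simultaneously: (1 − (−0.2)(−0.5))a_T = 14.8 − 0.2·47, so 0.9a_T = 5.4 and a_T = 6.
Then a_N = 47 − 0.5·6 = 44.

6, 44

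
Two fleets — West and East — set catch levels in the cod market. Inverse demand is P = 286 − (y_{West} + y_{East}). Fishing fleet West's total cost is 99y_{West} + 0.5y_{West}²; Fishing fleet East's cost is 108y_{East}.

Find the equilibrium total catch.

Fishing fleet West's profit: π = y_{West}(286 − (y_{West} + y_{East})) − 99y_{West} − 0.5y_{West}².
∂π/∂y_{West} = 187 − 3y_{West} − y_{East} = 0, so y_{West} = 187/3 − (1/3)y_{East}.
For East: ∂π/∂y_{East} = 178 − 2y_{East} − y_{West} = 0 ⇒ y_{East} = 89 − 0.5y_{West}.
Plugging y_{East} into West's best response: y_{West} = 187/3 − (1/3)(89 − 0.5y_{West}) ⇒ (5/6)y_{West} = 98/3, so y_{West} = 39.2.
Then y_{East} = 89 − 0.5·39.2 = 69.4.
Total catch: 39.2 + 69.4 = 108.6.

108.6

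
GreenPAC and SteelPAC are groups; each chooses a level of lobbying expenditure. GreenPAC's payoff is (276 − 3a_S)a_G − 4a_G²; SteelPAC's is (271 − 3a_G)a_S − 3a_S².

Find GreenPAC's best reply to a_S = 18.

27.75

Expanding GreenPAC's payoff: 276a_G − 3a_Sa_G − 4a_G².
∂π/∂a_G = 276 − 3a_S − 8a_G = 0, so a_G = 34.5 − 0.375a_S.
At a_S = 18: a_G = 34.5 − 0.375·18 = 27.75.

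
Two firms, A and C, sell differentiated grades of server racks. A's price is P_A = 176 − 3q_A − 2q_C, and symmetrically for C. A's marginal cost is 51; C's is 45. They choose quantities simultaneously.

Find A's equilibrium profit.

Firm A's profit: π = q_A(176 − 3q_A − 2q_C) − 51q_A.
∂π/∂q_A = 125 − 6q_A − 2q_C = 0 ⇒ q_A = 125/6 − (1/3)q_C.
Similarly q_C = 131/6 − (1/3)q_A.
Solving the two reaction functions simultaneously: (1 − (−1/3)(−1/3))q_A = 125/6 − (1/3)·(131/6), so (8/9)q_A = 122/9 and q_A = 15.25.
Then q_C = 131/6 − (1/3)·15.25 = 16.75.
P_A = 176 − 3·15.25 − 2·16.75 = 96.75.
Profit = (96.75 − 51)·15.25 = 697.6875.

697.6875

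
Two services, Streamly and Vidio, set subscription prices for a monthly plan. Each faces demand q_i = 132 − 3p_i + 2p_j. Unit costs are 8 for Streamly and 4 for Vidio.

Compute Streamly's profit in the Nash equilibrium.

Streamly's profit: π = (p_{Streamly} − 8)(132 − 3p_{Streamly} + 2p_{Vidio}).
∂π/∂p_{Streamly} = 156 − 6p_{Streamly} + 2p_{Vidio} = 0 ⇒ p_{Streamly} = 26 + (1/3)p_{Vidio}.
Similarly p_{Vidio} = 24 + (1/3)p_{Streamly}.
Solving the two reaction functions simultaneously: (1 − (1/3)(1/3))p_{Streamly} = 26 + (1/3)·24, so (8/9)p_{Streamly} = 34 and p_{Streamly} = 38.25.
Then p_{Vidio} = 24 + (1/3)·38.25 = 36.75.
q_{Streamly} = 132 − 3·38.25 + 2·36.75 = 90.75.
Profit = (38.25 − 8)·90.75 = 2745.1875.

2745.1875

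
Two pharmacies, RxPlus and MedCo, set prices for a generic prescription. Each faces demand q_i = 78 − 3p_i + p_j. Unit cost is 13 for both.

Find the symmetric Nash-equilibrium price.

23.4

RxPlus's profit: π = (p_{RxPlus} − 13)(78 − 3p_{RxPlus} + p_{MedCo}).
∂π/∂p_{RxPlus} = 117 − 6p_{RxPlus} + p_{MedCo} = 0 ⇒ p_{RxPlus} = 19.5 + (1/6)p_{MedCo}.
Setting p_{RxPlus} = p_{MedCo} in the reaction function: p_{RxPlus} = 19.5 + (1/6)p_{RxPlus}, so p_{RxPlus} = 19.5 / (5/6) = 23.4.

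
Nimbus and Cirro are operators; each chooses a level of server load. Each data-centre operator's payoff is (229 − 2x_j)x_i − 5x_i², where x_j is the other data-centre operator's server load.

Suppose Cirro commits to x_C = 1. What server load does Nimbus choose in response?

22.7

Nimbus's payoff is (229 − 2x_C)x_N − 5x_N².
∂π/∂x_N = 229 − 2x_C − 10x_N = 0, so x_N = 22.9 − 0.2x_C.
At x_C = 1: x_N = 22.9 − 0.2·1 = 22.7.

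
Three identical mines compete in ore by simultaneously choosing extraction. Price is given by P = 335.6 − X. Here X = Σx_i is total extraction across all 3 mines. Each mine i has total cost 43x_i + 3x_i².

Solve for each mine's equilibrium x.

29.26

A representative mine's profit is π_i = x_i(335.6 − X) − 43x_i − 3x_i², with X = x_i + Σ_{j≠i} x_j.
First-order condition: 292.6 − 8x_i − Σ_{j≠i} x_j = 0.
Imposing symmetry (x_j = x for all j) turns Σ_{j≠i} x_j into 2x, so 292.6 = 10x and x = 29.26.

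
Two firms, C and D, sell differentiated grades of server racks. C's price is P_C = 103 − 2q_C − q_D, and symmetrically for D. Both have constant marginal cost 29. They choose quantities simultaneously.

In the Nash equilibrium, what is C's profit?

438.08

Firm C's profit: π = q_C(103 − 2q_C − q_D) − 29q_C.
∂π/∂q_C = 74 − 4q_C − q_D = 0 ⇒ q_C = 18.5 − 0.25q_D.
Setting q_C = q_D in the reaction function: q_C = 18.5 − 0.25q_C, so q_C = 18.5 / 1.25 = 14.8.
P_C = 103 − 2·14.8 − 14.8 = 58.6.
Profit = (58.6 − 29)·14.8 = 438.08.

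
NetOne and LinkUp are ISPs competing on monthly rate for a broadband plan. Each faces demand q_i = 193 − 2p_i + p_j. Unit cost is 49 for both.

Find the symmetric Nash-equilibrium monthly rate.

97

NetOne's profit: π = (p_{NetOne} − 49)(193 − 2p_{NetOne} + p_{LinkUp}).
∂π/∂p_{NetOne} = 291 − 4p_{NetOne} + p_{LinkUp} = 0 ⇒ p_{NetOne} = 72.75 + 0.25p_{LinkUp}.
Setting p_{NetOne} = p_{LinkUp} in the reaction function: p_{NetOne} = 72.75 + 0.25p_{NetOne}, so p_{NetOne} = 72.75 / 0.75 = 97.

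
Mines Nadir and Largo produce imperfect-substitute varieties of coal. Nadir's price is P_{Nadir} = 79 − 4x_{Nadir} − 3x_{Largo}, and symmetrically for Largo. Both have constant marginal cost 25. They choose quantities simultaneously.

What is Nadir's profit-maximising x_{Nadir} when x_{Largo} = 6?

Mine Nadir's profit: π = x_{Nadir}(79 − 4x_{Nadir} − 3x_{Largo}) − 25x_{Nadir}.
∂π/∂x_{Nadir} = 54 − 8x_{Nadir} − 3x_{Largo} = 0 ⇒ x_{Nadir} = 6.75 − 0.375x_{Largo}.
At x_{Largo} = 6: x_{Nadir} = 6.75 − 0.375·6 = 4.5.

4.5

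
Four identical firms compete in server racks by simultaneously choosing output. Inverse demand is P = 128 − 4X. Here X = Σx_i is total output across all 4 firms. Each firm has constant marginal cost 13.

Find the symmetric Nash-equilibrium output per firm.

A representative firm's profit is π_i = x_i(128 − 4X) − 13x_i, with X = x_i + Σ_{j≠i} x_j.
First-order condition: 115 − 8x_i − 4Σ_{j≠i} x_j = 0.
With identical firms, set every x_j = x: then 115 − 8x − 12x = 0, i.e. x = 115/20 = 5.75.

5.75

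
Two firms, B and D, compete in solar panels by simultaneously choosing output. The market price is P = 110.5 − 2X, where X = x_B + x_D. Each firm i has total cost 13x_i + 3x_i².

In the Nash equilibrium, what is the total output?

16.25

Firm B's profit: π = x_B(110.5 − 2(x_B + x_D)) − 13x_B − 3x_B².
∂π/∂x_B = 97.5 − 10x_B − 2x_D = 0, so x_B = 9.75 − 0.2x_D.
By symmetry x_D = x_B; substituting into the reaction function, 1.2x_B = 9.75 and x_B = 8.125.
Total output: 8.125 + 8.125 = 16.25.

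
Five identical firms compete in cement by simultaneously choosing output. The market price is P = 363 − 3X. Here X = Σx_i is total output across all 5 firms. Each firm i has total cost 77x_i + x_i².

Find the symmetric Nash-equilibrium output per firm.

14.3

A representative firm's profit is π_i = x_i(363 − 3X) − 77x_i − x_i², with X = x_i + Σ_{j≠i} x_j.
First-order condition: 286 − 8x_i − 3Σ_{j≠i} x_j = 0.
Imposing symmetry (x_j = x for all j) turns Σ_{j≠i} x_j into 4x, so 286 = 20x and x = 14.3.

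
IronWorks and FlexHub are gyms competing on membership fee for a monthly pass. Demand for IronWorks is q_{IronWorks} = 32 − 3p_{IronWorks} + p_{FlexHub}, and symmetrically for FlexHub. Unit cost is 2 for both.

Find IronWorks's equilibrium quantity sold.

16.8

IronWorks's profit: π = (p_{IronWorks} − 2)(32 − 3p_{IronWorks} + p_{FlexHub}).
∂π/∂p_{IronWorks} = 38 − 6p_{IronWorks} + p_{FlexHub} = 0 ⇒ p_{IronWorks} = 19/3 + (1/6)p_{FlexHub}.
Setting p_{IronWorks} = p_{FlexHub} in the reaction function: p_{IronWorks} = 19/3 + (1/6)p_{IronWorks}, so p_{IronWorks} = (19/3) / (5/6) = 7.6.
q_{IronWorks} = 32 − 3·7.6 + 7.6 = 16.8.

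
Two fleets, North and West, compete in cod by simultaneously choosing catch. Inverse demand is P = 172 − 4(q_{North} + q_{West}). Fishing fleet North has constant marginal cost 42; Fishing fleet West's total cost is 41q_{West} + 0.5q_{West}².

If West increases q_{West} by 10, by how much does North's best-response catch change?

Fishing fleet North's profit: π = q_{North}(172 − 4(q_{North} + q_{West})) − 42q_{North}.
∂π/∂q_{North} = 130 − 8q_{North} − 4q_{West} = 0, so q_{North} = 16.25 − 0.5q_{West}.
The reaction-function slope is −0.5, so a 10-unit rise in q_{West} moves q_{North} by −0.5 × 10 = −5. North's best response falls — the actions are strategic substitutes.

-5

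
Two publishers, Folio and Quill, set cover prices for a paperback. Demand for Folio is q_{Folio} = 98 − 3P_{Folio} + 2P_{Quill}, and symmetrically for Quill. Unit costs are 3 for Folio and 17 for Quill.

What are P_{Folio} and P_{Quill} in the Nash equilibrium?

Folio's profit: π = (P_{Folio} − 3)(98 − 3P_{Folio} + 2P_{Quill}).
∂π/∂P_{Folio} = 107 − 6P_{Folio} + 2P_{Quill} = 0 ⇒ P_{Folio} = 107/6 + (1/3)P_{Quill}.
Similarly P_{Quill} = 149/6 + (1/3)P_{Folio}.
Plugging P_{Quill} into Folio's best response: P_{Folio} = 107/6 + (1/3)(149/6 + (1/3)P_{Folio}) ⇒ (8/9)P_{Folio} = 235/9, so P_{Folio} = 29.375.
Then P_{Quill} = 149/6 + (1/3)·29.375 = 34.625.

29.375, 34.625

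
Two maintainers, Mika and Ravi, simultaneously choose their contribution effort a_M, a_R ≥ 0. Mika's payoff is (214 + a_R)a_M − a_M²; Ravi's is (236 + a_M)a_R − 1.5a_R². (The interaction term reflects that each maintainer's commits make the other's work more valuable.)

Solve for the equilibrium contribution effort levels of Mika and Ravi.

Expanding Mika's payoff: 214a_M + a_Ra_M − a_M².
∂π/∂a_M = 214 + a_R − 2a_M = 0, so a_M = 107 + 0.5a_R.
Likewise for Ravi: a_R = 236/3 + (1/3)a_M.
Solving the two reaction functions simultaneously: (1 − (0.5)(1/3))a_M = 107 + 0.5·(236/3), so (5/6)a_M = 439/3 and a_M = 175.6.
Then a_R = 236/3 + (1/3)·175.6 = 137.2.

175.6, 137.2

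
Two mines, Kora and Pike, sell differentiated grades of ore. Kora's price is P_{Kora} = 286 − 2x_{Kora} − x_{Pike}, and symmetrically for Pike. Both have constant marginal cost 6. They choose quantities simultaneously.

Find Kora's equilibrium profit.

6272

Mine Kora's profit: π = x_{Kora}(286 − 2x_{Kora} − x_{Pike}) − 6x_{Kora}.
∂π/∂x_{Kora} = 280 − 4x_{Kora} − x_{Pike} = 0 ⇒ x_{Kora} = 70 − 0.25x_{Pike}.
The game is symmetric, so in equilibrium x_{Pike} = x_{Kora}: the reaction function gives 1.25x_{Kora} = 70, hence x_{Kora} = 56.
P_{Kora} = 286 − 2·56 − 56 = 118.
Profit = (118 − 6)·56 = 6272.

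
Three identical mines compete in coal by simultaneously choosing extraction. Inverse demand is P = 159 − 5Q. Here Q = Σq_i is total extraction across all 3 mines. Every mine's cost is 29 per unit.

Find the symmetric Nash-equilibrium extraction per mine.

A representative mine's profit is π_i = q_i(159 − 5Q) − 29q_i, with Q = q_i + Σ_{j≠i} q_j.
First-order condition: 130 − 10q_i − 5Σ_{j≠i} q_j = 0.
With identical mines, set every q_j = q: then 130 − 10q − 10q = 0, i.e. q = 130/20 = 6.5.

6.5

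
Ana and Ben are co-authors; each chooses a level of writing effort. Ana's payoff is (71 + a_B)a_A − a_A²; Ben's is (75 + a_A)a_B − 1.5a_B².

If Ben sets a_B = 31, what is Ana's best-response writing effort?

Expanding Ana's payoff: 71a_A + a_Ba_A − a_A².
∂π/∂a_A = 71 + a_B − 2a_A = 0, so a_A = 35.5 + 0.5a_B.
At a_B = 31: a_A = 35.5 + 0.5·31 = 51.

51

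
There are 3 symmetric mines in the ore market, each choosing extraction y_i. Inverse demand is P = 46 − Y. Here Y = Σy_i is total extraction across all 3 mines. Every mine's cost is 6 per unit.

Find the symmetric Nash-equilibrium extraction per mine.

A representative mine's profit is π_i = y_i(46 − Y) − 6y_i, with Y = y_i + Σ_{j≠i} y_j.
First-order condition: 40 − 2y_i − Σ_{j≠i} y_j = 0.
Imposing symmetry (y_j = y for all j) turns Σ_{j≠i} y_j into 2y, so 40 = 4y and y = 10.

10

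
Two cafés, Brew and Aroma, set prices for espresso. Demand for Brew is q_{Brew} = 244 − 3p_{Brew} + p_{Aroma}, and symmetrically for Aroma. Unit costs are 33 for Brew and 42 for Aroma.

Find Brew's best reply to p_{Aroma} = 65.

68

Brew's profit: π = (p_{Brew} − 33)(244 − 3p_{Brew} + p_{Aroma}).
∂π/∂p_{Brew} = 343 − 6p_{Brew} + p_{Aroma} = 0 ⇒ p_{Brew} = 343/6 + (1/6)p_{Aroma}.
At p_{Aroma} = 65: p_{Brew} = 343/6 + (1/6)·65 = 68.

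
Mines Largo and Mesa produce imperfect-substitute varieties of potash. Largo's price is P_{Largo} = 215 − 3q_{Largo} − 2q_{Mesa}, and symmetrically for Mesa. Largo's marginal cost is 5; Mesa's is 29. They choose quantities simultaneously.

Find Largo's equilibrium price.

88.25

Mine Largo's profit: π = q_{Largo}(215 − 3q_{Largo} − 2q_{Mesa}) − 5q_{Largo}.
∂π/∂q_{Largo} = 210 − 6q_{Largo} − 2q_{Mesa} = 0 ⇒ q_{Largo} = 35 − (1/3)q_{Mesa}.
Similarly q_{Mesa} = 31 − (1/3)q_{Largo}.
Plugging q_{Mesa} into Largo's best response: q_{Largo} = 35 − (1/3)(31 − (1/3)q_{Largo}) ⇒ (8/9)q_{Largo} = 74/3, so q_{Largo} = 27.75.
Then q_{Mesa} = 31 − (1/3)·27.75 = 21.75.
P_{Largo} = 215 − 3·27.75 − 2·21.75 = 88.25.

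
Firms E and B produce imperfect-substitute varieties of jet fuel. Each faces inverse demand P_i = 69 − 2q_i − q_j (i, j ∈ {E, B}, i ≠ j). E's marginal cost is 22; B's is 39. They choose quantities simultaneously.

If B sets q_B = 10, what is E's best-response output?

9.25

Firm E's profit: π = q_E(69 − 2q_E − q_B) − 22q_E.
∂π/∂q_E = 47 − 4q_E − q_B = 0 ⇒ q_E = 11.75 − 0.25q_B.
At q_B = 10: q_E = 11.75 − 0.25·10 = 9.25.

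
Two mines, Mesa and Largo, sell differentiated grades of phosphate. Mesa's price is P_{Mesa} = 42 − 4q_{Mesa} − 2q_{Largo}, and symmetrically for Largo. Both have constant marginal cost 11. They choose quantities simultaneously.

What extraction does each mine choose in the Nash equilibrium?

Mine Mesa's profit: π = q_{Mesa}(42 − 4q_{Mesa} − 2q_{Largo}) − 11q_{Mesa}.
∂π/∂q_{Mesa} = 31 − 8q_{Mesa} − 2q_{Largo} = 0 ⇒ q_{Mesa} = 3.875 − 0.25q_{Largo}.
By symmetry q_{Largo} = q_{Mesa}; substituting into the reaction function, 1.25q_{Mesa} = 3.875 and q_{Mesa} = 3.1.

3.1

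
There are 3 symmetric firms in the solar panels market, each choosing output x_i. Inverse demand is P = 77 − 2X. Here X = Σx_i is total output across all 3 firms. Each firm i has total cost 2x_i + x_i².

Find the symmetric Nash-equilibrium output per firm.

7.5

A representative firm's profit is π_i = x_i(77 − 2X) − 2x_i − x_i², with X = x_i + Σ_{j≠i} x_j.
First-order condition: 75 − 6x_i − 2Σ_{j≠i} x_j = 0.
Imposing symmetry (x_j = x for all j) turns Σ_{j≠i} x_j into 2x, so 75 = 10x and x = 7.5.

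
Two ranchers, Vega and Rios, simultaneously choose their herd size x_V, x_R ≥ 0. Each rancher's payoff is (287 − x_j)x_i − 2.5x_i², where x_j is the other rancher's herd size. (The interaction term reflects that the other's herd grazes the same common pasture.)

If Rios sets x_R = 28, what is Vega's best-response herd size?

Vega's payoff is (287 − x_R)x_V − 2.5x_V².
∂π/∂x_V = 287 − x_R − 5x_V = 0, so x_V = 57.4 − 0.2x_R.
At x_R = 28: x_V = 57.4 − 0.2·28 = 51.8.

51.8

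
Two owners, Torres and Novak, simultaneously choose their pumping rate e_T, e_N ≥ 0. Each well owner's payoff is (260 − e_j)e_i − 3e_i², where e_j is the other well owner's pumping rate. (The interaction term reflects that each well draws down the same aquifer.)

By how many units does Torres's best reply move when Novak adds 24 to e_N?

-4

Torres's payoff is (260 − e_N)e_T − 3e_T².
∂π/∂e_T = 260 − e_N − 6e_T = 0, so e_T = 130/3 − (1/6)e_N.
The reaction-function slope is −1/6, so a 24-unit rise in e_N moves e_T by −1/6 × 24 = −4. Torres's best response falls — the actions are strategic substitutes.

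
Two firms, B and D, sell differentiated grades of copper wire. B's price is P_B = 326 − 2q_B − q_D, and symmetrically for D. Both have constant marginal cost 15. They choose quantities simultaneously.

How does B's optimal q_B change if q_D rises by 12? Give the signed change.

-3

Firm B's profit: π = q_B(326 − 2q_B − q_D) − 15q_B.
∂π/∂q_B = 311 − 4q_B − q_D = 0 ⇒ q_B = 77.75 − 0.25q_D.
The reaction-function slope is −0.25, so a 12-unit rise in q_D moves q_B by −0.25 × 12 = −3. B's best response falls — the actions are strategic substitutes.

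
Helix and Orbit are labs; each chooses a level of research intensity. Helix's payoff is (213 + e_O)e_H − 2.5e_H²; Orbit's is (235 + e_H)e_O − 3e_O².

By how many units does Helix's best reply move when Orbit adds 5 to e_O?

1

Expanding Helix's payoff: 213e_H + e_Oe_H − 2.5e_H².
∂π/∂e_H = 213 + e_O − 5e_H = 0, so e_H = 42.6 + 0.2e_O.
The reaction-function slope is 0.2, so a 5-unit rise in e_O moves e_H by 0.2 × 5 = 1. Helix's best response rises — the actions are strategic complements.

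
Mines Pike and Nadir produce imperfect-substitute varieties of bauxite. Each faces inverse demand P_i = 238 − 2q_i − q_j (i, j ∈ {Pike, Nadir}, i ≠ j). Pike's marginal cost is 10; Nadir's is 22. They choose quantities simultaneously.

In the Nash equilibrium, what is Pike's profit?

4305.92

Mine Pike's profit: π = q_{Pike}(238 − 2q_{Pike} − q_{Nadir}) − 10q_{Pike}.
∂π/∂q_{Pike} = 228 − 4q_{Pike} − q_{Nadir} = 0 ⇒ q_{Pike} = 57 − 0.25q_{Nadir}.
Similarly q_{Nadir} = 54 − 0.25q_{Pike}.
Plugging q_{Nadir} into Pike's best response: q_{Pike} = 57 − 0.25(54 − 0.25q_{Pike}) ⇒ 0.9375q_{Pike} = 43.5, so q_{Pike} = 46.4.
Then q_{Nadir} = 54 − 0.25·46.4 = 42.4.
P_{Pike} = 238 − 2·46.4 − 42.4 = 102.8.
Profit = (102.8 − 10)·46.4 = 4305.92.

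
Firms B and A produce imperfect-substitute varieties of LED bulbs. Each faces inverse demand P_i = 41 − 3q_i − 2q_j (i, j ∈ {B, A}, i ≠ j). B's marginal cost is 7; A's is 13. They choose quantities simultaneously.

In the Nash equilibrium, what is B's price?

20.875

Firm B's profit: π = q_B(41 − 3q_B − 2q_A) − 7q_B.
∂π/∂q_B = 34 − 6q_B − 2q_A = 0 ⇒ q_B = 17/3 − (1/3)q_A.
Similarly q_A = 14/3 − (1/3)q_B.
Solving the two reaction functions simultaneously: (1 − (−1/3)(−1/3))q_B = 17/3 − (1/3)·(14/3), so (8/9)q_B = 37/9 and q_B = 4.625.
Then q_A = 14/3 − (1/3)·4.625 = 3.125.
P_B = 41 − 3·4.625 − 2·3.125 = 20.875.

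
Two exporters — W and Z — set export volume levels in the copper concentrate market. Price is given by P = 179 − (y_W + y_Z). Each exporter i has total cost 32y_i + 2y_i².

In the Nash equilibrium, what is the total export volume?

42

Exporter W's profit: π = y_W(179 − (y_W + y_Z)) − 32y_W − 2y_W².
∂π/∂y_W = 147 − 6y_W − y_Z = 0, so y_W = 24.5 − (1/6)y_Z.
The game is symmetric, so in equilibrium y_Z = y_W: the reaction function gives (7/6)y_W = 24.5, hence y_W = 21.
Total export volume: 21 + 21 = 42.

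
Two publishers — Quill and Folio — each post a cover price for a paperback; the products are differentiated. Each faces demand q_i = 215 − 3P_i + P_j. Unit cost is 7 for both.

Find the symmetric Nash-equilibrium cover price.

Quill's profit: π = (P_{Quill} − 7)(215 − 3P_{Quill} + P_{Folio}).
∂π/∂P_{Quill} = 236 − 6P_{Quill} + P_{Folio} = 0 ⇒ P_{Quill} = 118/3 + (1/6)P_{Folio}.
The game is symmetric, so in equilibrium P_{Folio} = P_{Quill}: the reaction function gives (5/6)P_{Quill} = 118/3, hence P_{Quill} = 47.2.

47.2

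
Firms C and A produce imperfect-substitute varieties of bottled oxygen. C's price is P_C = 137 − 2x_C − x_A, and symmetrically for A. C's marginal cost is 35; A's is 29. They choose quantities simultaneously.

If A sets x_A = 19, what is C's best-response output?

20.75

Firm C's profit: π = x_C(137 − 2x_C − x_A) − 35x_C.
∂π/∂x_C = 102 − 4x_C − x_A = 0 ⇒ x_C = 25.5 − 0.25x_A.
At x_A = 19: x_C = 25.5 − 0.25·19 = 20.75.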